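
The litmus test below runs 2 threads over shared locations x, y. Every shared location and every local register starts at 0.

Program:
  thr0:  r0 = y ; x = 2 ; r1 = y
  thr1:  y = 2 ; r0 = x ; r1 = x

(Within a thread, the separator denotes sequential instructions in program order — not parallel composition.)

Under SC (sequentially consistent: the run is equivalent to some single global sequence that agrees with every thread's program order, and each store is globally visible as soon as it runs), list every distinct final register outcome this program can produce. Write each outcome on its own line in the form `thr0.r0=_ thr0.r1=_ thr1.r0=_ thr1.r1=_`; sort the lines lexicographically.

outcome vector order: (thr0.r0,thr0.r1,thr1.r0,thr1.r1)
|SC outcomes| = 7

thr0.r0=0 thr0.r1=0 thr1.r0=2 thr1.r1=2
thr0.r0=0 thr0.r1=2 thr1.r0=0 thr1.r1=0
thr0.r0=0 thr0.r1=2 thr1.r0=0 thr1.r1=2
thr0.r0=0 thr0.r1=2 thr1.r0=2 thr1.r1=2
thr0.r0=2 thr0.r1=2 thr1.r0=0 thr1.r1=0
thr0.r0=2 thr0.r1=2 thr1.r0=0 thr1.r1=2
thr0.r0=2 thr0.r1=2 thr1.r0=2 thr1.r1=2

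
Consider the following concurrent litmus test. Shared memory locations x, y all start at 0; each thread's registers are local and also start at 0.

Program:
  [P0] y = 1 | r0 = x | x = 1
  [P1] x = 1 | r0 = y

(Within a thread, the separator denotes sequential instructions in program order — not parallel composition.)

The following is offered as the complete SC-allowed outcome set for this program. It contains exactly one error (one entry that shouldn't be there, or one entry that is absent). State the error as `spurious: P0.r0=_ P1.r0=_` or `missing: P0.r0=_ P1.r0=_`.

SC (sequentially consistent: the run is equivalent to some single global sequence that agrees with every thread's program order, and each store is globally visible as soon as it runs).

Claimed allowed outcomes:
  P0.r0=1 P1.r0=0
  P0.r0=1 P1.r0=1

missing: P0.r0=0 P1.r0=1

outcome vector order: (P0.r0,P1.r0)
[SC] allowed = {(0,1), (1,0), (1,1)}
SC∖claimed = {(0,1)}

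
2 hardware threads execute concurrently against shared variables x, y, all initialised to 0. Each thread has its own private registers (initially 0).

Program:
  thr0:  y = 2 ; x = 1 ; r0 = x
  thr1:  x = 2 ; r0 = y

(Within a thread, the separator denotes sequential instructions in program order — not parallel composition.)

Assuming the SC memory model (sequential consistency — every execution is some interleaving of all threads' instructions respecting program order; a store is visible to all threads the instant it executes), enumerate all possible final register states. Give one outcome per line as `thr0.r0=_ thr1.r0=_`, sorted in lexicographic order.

outcome vector order: (thr0.r0,thr1.r0)
|SC outcomes| = 3

thr0.r0=1 thr1.r0=0
thr0.r0=1 thr1.r0=2
thr0.r0=2 thr1.r0=2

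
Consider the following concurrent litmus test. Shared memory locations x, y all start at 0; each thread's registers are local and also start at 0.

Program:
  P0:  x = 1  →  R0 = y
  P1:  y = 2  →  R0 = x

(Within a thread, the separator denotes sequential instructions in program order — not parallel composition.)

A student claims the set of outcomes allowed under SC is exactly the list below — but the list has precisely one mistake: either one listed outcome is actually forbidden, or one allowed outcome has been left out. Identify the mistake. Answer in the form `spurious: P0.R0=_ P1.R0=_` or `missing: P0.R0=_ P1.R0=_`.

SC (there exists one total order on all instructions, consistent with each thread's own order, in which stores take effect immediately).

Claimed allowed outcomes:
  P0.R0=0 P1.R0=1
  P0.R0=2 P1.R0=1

outcome vector order: (P0.R0,P1.R0)
SC (3): (0,1); (2,0); (2,1)
SC∖claimed = {(2,0)}

missing: P0.R0=2 P1.R0=0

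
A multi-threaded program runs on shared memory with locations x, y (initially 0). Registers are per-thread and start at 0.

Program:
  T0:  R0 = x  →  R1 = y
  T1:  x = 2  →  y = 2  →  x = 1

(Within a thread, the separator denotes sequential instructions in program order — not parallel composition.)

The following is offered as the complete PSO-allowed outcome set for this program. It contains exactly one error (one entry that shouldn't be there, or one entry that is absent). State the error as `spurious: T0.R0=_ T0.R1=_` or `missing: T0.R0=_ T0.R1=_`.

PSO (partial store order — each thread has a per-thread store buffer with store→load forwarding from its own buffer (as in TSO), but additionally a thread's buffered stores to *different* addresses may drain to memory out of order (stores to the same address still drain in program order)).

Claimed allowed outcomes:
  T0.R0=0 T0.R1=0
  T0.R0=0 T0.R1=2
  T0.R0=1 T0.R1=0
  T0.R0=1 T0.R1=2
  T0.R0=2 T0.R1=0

missing: T0.R0=2 T0.R1=2

outcome vector order: (T0.R0,T0.R1)
[PSO] allowed = {<0 0> <0 2> <1 0> <1 2> <2 0> <2 2>}
PSO∖claimed = {<2 2>}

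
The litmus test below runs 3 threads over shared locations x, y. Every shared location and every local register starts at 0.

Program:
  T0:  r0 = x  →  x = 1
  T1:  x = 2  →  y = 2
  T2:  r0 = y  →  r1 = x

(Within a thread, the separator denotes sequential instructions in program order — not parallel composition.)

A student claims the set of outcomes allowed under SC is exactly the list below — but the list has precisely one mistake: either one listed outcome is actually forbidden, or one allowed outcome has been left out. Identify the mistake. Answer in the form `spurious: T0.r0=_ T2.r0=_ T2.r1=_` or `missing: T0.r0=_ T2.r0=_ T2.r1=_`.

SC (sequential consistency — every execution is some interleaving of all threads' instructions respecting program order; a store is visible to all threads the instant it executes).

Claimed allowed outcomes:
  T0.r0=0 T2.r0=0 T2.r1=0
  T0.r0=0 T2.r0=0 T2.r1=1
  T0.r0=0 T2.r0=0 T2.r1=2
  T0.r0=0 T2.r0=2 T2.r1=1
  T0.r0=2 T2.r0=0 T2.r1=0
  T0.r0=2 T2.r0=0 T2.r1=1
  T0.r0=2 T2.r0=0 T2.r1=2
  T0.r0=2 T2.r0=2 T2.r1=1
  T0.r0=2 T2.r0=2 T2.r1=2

outcome vector order: (T0.r0,T2.r0,T2.r1)
SC: 10 outcomes — {0/0/0 0/0/1 0/0/2 0/2/1 0/2/2 2/0/0 2/0/1 2/0/2 2/2/1 2/2/2}
SC∖claimed = {0/2/2}

missing: T0.r0=0 T2.r0=2 T2.r1=2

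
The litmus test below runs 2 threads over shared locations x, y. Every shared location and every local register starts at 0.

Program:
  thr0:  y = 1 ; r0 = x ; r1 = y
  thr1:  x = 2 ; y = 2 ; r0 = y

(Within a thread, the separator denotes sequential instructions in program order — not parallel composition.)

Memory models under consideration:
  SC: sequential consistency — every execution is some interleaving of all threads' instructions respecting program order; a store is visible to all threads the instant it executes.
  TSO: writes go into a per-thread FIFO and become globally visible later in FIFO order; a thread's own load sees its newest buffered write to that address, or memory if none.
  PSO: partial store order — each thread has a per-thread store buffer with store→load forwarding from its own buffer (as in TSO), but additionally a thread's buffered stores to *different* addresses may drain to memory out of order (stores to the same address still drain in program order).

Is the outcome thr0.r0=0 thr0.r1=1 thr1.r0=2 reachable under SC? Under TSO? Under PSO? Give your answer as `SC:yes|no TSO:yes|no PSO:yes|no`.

outcome vector order: (thr0.r0,thr0.r1,thr1.r0)
SC: 5 outcomes — {0/1/2; 0/2/2; 2/1/1; 2/1/2; 2/2/2}
TSO: 6 outcomes — {0/1/1; 0/1/2; 0/2/2; 2/1/1; 2/1/2; 2/2/2}
PSO: 6 outcomes — {0/1/1; 0/1/2; 0/2/2; 2/1/1; 2/1/2; 2/2/2}
target 0/1/2 ∈ {SC,TSO,PSO}

SC:yes TSO:yes PSO:yes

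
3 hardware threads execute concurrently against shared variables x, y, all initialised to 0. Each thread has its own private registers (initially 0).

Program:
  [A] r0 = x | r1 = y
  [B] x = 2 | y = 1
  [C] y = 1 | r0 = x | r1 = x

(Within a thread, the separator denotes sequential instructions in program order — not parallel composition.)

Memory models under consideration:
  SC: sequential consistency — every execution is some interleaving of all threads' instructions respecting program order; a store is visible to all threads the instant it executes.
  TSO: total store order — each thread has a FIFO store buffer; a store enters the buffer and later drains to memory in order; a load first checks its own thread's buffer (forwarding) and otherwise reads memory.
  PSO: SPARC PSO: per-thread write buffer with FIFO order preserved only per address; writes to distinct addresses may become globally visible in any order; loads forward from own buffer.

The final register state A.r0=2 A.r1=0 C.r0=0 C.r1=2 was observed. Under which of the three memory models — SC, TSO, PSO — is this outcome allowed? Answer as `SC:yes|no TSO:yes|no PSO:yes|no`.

SC:no TSO:yes PSO:yes

outcome vector order: (A.r0,A.r1,C.r0,C.r1)
under SC → 0000 0002 0022 0100 0102 0122 2022 2100 2102 2122
under TSO → 0000 0002 0022 0100 0102 0122 2000 2002 2022 2100 2102 2122
under PSO → 0000 0002 0022 0100 0102 0122 2000 2002 2022 2100 2102 2122
target 2002 ∈ {TSO,PSO}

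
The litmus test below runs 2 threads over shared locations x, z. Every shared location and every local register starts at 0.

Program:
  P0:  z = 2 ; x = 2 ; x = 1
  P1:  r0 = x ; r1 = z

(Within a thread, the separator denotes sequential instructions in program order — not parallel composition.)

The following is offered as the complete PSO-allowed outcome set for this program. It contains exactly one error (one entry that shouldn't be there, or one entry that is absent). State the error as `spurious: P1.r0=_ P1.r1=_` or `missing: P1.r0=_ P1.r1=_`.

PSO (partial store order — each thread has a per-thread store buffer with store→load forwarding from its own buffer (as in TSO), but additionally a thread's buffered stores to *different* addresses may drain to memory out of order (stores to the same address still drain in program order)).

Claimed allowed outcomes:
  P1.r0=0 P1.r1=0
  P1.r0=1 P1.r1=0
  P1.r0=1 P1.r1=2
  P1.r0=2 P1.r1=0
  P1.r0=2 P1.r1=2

outcome vector order: (P1.r0,P1.r1)
PSO: 6 outcomes — {0/0 0/2 1/0 1/2 2/0 2/2}
PSO∖claimed = {0/2}

missing: P1.r0=0 P1.r1=2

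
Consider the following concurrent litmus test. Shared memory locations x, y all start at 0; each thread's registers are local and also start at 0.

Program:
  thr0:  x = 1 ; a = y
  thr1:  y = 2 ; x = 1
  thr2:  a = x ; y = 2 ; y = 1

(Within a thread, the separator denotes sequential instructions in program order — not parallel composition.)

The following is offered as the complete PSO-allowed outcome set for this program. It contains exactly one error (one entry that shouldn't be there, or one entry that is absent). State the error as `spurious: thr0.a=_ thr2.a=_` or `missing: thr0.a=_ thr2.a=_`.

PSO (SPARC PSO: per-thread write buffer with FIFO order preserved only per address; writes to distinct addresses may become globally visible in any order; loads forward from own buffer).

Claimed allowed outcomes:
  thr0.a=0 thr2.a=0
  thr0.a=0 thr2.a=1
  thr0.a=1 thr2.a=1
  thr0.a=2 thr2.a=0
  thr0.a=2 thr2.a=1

outcome vector order: (thr0.a,thr2.a)
PSO (6): <0 0>, <0 1>, <1 0>, <1 1>, <2 0>, <2 1>
PSO∖claimed = {<1 0>}

missing: thr0.a=1 thr2.a=0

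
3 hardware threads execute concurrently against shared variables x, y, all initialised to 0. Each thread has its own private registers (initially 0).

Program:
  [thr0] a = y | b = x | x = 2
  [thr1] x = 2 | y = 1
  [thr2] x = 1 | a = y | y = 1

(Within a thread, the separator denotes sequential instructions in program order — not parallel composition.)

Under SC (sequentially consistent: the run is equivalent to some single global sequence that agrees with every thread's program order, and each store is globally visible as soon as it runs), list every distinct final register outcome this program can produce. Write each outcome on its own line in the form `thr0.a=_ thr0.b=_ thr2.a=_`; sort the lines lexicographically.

thr0.a=0 thr0.b=0 thr2.a=0
thr0.a=0 thr0.b=0 thr2.a=1
thr0.a=0 thr0.b=1 thr2.a=0
thr0.a=0 thr0.b=1 thr2.a=1
thr0.a=0 thr0.b=2 thr2.a=0
thr0.a=0 thr0.b=2 thr2.a=1
thr0.a=1 thr0.b=1 thr2.a=0
thr0.a=1 thr0.b=1 thr2.a=1
thr0.a=1 thr0.b=2 thr2.a=0
thr0.a=1 thr0.b=2 thr2.a=1

outcome vector order: (thr0.a,thr0.b,thr2.a)
|SC outcomes| = 10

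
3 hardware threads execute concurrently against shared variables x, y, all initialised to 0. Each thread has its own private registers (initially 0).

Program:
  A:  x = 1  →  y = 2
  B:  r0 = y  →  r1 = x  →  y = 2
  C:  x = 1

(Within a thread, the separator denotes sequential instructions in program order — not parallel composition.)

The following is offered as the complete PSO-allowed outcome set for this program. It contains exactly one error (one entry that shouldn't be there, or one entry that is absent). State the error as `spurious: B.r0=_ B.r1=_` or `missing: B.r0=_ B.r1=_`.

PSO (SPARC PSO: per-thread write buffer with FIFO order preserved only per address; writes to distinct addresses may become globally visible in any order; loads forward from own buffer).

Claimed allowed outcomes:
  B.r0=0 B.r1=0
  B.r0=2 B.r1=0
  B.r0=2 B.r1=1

missing: B.r0=0 B.r1=1

outcome vector order: (B.r0,B.r1)
PSO (4): 00 01 20 21
PSO∖claimed = {01}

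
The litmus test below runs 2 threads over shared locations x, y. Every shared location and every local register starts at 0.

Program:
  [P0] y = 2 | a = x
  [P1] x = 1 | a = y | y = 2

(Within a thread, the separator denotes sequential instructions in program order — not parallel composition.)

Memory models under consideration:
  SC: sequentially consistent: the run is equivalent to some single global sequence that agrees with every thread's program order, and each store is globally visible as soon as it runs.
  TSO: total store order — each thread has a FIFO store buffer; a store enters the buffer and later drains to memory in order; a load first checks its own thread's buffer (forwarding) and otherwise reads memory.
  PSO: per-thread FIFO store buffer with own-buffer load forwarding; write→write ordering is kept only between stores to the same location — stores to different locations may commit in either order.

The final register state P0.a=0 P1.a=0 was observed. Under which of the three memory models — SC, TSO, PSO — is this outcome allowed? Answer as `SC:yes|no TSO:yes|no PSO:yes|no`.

SC:no TSO:yes PSO:yes

outcome vector order: (P0.a,P1.a)
SC: 3 outcomes — {<0 2>, <1 0>, <1 2>}
TSO: 4 outcomes — {<0 0>, <0 2>, <1 0>, <1 2>}
PSO: 4 outcomes — {<0 0>, <0 2>, <1 0>, <1 2>}
target <0 0> ∈ {TSO,PSO}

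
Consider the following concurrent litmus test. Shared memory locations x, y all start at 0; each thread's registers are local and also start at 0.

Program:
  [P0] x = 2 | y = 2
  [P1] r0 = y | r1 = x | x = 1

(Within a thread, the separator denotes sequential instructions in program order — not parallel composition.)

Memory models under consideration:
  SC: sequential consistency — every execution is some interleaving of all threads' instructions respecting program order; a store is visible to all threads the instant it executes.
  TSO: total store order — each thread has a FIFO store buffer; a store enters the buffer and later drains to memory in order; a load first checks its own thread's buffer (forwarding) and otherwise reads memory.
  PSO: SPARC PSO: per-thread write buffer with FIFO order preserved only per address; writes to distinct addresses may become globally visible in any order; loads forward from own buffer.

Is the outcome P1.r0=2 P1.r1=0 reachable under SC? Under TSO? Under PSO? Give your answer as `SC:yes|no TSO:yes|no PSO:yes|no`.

SC:no TSO:no PSO:yes

outcome vector order: (P1.r0,P1.r1)
SC: 3 outcomes — {(0,0); (0,2); (2,2)}
TSO: 3 outcomes — {(0,0); (0,2); (2,2)}
PSO: 4 outcomes — {(0,0); (0,2); (2,0); (2,2)}
target (2,0) ∈ {PSO}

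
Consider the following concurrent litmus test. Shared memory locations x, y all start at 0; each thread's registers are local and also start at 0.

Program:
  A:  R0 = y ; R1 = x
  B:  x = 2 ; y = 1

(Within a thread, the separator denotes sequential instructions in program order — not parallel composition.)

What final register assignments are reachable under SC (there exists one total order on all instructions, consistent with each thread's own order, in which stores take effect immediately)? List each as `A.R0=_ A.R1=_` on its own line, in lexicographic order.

outcome vector order: (A.R0,A.R1)
|SC outcomes| = 3

A.R0=0 A.R1=0
A.R0=0 A.R1=2
A.R0=1 A.R1=2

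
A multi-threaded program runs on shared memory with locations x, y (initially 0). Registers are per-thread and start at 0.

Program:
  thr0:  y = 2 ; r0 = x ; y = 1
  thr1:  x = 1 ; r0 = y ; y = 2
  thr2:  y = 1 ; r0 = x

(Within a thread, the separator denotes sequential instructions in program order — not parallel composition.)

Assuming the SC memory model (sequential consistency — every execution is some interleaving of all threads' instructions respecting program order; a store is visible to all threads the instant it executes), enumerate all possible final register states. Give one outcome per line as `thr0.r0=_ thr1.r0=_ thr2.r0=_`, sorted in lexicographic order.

outcome vector order: (thr0.r0,thr1.r0,thr2.r0)
|SC outcomes| = 9

thr0.r0=0 thr1.r0=1 thr2.r0=0
thr0.r0=0 thr1.r0=1 thr2.r0=1
thr0.r0=0 thr1.r0=2 thr2.r0=0
thr0.r0=0 thr1.r0=2 thr2.r0=1
thr0.r0=1 thr1.r0=0 thr2.r0=1
thr0.r0=1 thr1.r0=1 thr2.r0=0
thr0.r0=1 thr1.r0=1 thr2.r0=1
thr0.r0=1 thr1.r0=2 thr2.r0=0
thr0.r0=1 thr1.r0=2 thr2.r0=1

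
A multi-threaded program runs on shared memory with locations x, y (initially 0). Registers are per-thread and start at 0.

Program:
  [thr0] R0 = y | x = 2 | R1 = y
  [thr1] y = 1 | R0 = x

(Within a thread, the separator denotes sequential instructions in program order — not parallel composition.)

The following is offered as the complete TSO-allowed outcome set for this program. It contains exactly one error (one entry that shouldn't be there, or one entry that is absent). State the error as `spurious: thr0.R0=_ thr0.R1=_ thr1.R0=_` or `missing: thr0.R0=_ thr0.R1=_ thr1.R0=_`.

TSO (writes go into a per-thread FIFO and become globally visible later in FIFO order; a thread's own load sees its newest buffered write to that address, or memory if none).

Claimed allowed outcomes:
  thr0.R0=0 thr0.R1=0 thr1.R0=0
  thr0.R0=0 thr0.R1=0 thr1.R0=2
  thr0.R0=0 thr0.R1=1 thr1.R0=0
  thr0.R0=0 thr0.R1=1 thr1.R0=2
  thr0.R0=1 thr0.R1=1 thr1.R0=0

missing: thr0.R0=1 thr0.R1=1 thr1.R0=2

outcome vector order: (thr0.R0,thr0.R1,thr1.R0)
TSO (6): (0,0,0), (0,0,2), (0,1,0), (0,1,2), (1,1,0), (1,1,2)
TSO∖claimed = {(1,1,2)}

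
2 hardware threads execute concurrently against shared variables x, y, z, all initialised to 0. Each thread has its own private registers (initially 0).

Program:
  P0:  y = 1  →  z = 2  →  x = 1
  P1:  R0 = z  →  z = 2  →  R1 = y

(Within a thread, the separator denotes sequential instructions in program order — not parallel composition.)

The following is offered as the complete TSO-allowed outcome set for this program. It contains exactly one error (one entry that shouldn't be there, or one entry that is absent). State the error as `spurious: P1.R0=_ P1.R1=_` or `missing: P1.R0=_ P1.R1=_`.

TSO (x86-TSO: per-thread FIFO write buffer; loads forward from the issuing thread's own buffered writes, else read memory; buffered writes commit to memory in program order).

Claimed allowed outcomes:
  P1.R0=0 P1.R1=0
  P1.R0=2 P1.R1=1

missing: P1.R0=0 P1.R1=1

outcome vector order: (P1.R0,P1.R1)
TSO (3): <0 0> <0 1> <2 1>
TSO∖claimed = {<0 1>}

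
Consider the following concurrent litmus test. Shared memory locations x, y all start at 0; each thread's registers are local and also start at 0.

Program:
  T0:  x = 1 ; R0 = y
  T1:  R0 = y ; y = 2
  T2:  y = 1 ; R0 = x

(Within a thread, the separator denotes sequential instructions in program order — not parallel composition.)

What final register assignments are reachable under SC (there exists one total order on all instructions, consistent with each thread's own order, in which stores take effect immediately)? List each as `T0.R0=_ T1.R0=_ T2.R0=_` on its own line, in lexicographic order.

T0.R0=0 T1.R0=0 T2.R0=1
T0.R0=0 T1.R0=1 T2.R0=1
T0.R0=1 T1.R0=0 T2.R0=0
T0.R0=1 T1.R0=0 T2.R0=1
T0.R0=1 T1.R0=1 T2.R0=0
T0.R0=1 T1.R0=1 T2.R0=1
T0.R0=2 T1.R0=0 T2.R0=0
T0.R0=2 T1.R0=0 T2.R0=1
T0.R0=2 T1.R0=1 T2.R0=0
T0.R0=2 T1.R0=1 T2.R0=1

outcome vector order: (T0.R0,T1.R0,T2.R0)
|SC outcomes| = 10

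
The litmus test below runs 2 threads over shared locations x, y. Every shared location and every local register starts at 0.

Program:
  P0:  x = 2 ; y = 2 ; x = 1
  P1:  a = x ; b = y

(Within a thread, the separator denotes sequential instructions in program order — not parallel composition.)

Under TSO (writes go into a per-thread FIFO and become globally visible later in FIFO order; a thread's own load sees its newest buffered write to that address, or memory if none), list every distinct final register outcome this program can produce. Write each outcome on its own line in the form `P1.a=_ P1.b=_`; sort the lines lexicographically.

outcome vector order: (P1.a,P1.b)
|TSO outcomes| = 5

P1.a=0 P1.b=0
P1.a=0 P1.b=2
P1.a=1 P1.b=2
P1.a=2 P1.b=0
P1.a=2 P1.b=2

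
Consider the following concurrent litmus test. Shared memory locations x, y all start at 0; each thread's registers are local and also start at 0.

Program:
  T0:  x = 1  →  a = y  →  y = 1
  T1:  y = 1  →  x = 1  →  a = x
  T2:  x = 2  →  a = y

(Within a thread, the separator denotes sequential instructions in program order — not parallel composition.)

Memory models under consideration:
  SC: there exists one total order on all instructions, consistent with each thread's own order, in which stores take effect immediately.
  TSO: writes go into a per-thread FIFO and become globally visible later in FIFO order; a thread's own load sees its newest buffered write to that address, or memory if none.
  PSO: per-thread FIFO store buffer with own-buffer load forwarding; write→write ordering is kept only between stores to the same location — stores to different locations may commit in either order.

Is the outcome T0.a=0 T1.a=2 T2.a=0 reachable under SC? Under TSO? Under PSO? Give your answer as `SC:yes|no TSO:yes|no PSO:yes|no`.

outcome vector order: (T0.a,T1.a,T2.a)
SC (6): 010; 011; 021; 110; 111; 121
TSO (8): 010; 011; 020; 021; 110; 111; 120; 121
PSO (8): 010; 011; 020; 021; 110; 111; 120; 121
target 020 ∈ {TSO,PSO}

SC:no TSO:yes PSO:yes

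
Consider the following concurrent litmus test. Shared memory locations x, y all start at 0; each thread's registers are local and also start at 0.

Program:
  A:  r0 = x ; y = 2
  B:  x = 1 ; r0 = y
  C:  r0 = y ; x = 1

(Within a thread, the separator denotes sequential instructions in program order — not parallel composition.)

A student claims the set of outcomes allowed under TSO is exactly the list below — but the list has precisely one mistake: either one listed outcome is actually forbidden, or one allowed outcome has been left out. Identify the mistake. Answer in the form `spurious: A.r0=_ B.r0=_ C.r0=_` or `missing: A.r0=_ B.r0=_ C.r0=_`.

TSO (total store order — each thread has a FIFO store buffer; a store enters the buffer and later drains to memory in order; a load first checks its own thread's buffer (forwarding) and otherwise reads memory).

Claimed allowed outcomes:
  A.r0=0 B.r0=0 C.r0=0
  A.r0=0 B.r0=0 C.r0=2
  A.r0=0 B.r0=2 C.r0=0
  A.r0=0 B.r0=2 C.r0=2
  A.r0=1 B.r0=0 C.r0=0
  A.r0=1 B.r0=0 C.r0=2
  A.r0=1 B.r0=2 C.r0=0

outcome vector order: (A.r0,B.r0,C.r0)
TSO (8): 000, 002, 020, 022, 100, 102, 120, 122
TSO∖claimed = {122}

missing: A.r0=1 B.r0=2 C.r0=2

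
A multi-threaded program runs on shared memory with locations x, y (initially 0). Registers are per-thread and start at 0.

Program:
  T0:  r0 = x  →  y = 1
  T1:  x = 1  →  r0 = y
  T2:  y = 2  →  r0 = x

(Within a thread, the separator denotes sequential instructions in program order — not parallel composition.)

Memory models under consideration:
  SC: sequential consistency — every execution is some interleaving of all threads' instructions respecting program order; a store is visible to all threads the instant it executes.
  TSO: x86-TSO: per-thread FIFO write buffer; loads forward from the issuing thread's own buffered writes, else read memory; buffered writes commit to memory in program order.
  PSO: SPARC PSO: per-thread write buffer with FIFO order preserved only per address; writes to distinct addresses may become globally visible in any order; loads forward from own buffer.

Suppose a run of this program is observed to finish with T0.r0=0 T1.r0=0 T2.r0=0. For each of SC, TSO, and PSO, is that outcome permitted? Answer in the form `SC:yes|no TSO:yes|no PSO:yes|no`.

SC:no TSO:yes PSO:yes

outcome vector order: (T0.r0,T1.r0,T2.r0)
SC: 10 outcomes — {0/0/1, 0/1/0, 0/1/1, 0/2/0, 0/2/1, 1/0/1, 1/1/0, 1/1/1, 1/2/0, 1/2/1}
TSO: 12 outcomes — {0/0/0, 0/0/1, 0/1/0, 0/1/1, 0/2/0, 0/2/1, 1/0/0, 1/0/1, 1/1/0, 1/1/1, 1/2/0, 1/2/1}
PSO: 12 outcomes — {0/0/0, 0/0/1, 0/1/0, 0/1/1, 0/2/0, 0/2/1, 1/0/0, 1/0/1, 1/1/0, 1/1/1, 1/2/0, 1/2/1}
target 0/0/0 ∈ {TSO,PSO}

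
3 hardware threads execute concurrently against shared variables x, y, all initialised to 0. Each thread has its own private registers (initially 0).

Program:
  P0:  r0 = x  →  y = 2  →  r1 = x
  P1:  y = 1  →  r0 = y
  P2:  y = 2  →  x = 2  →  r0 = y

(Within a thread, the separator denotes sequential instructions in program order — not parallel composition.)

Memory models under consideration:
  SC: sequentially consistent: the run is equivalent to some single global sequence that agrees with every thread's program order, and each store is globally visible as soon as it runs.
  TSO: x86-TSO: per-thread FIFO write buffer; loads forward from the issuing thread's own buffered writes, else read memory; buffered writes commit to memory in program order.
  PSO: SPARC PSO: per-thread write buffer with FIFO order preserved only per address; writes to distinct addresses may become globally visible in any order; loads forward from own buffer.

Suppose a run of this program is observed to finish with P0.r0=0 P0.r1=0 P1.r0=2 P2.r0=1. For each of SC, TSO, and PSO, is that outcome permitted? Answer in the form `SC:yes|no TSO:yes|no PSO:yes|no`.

SC:no TSO:yes PSO:yes

outcome vector order: (P0.r0,P0.r1,P1.r0,P2.r0)
[SC] allowed = {0/0/1/1; 0/0/1/2; 0/0/2/2; 0/2/1/1; 0/2/1/2; 0/2/2/1; 0/2/2/2; 2/2/1/1; 2/2/1/2; 2/2/2/1; 2/2/2/2}
[TSO] allowed = {0/0/1/1; 0/0/1/2; 0/0/2/1; 0/0/2/2; 0/2/1/1; 0/2/1/2; 0/2/2/1; 0/2/2/2; 2/2/1/1; 2/2/1/2; 2/2/2/1; 2/2/2/2}
[PSO] allowed = {0/0/1/1; 0/0/1/2; 0/0/2/1; 0/0/2/2; 0/2/1/1; 0/2/1/2; 0/2/2/1; 0/2/2/2; 2/2/1/1; 2/2/1/2; 2/2/2/1; 2/2/2/2}
target 0/0/2/1 ∈ {TSO,PSO}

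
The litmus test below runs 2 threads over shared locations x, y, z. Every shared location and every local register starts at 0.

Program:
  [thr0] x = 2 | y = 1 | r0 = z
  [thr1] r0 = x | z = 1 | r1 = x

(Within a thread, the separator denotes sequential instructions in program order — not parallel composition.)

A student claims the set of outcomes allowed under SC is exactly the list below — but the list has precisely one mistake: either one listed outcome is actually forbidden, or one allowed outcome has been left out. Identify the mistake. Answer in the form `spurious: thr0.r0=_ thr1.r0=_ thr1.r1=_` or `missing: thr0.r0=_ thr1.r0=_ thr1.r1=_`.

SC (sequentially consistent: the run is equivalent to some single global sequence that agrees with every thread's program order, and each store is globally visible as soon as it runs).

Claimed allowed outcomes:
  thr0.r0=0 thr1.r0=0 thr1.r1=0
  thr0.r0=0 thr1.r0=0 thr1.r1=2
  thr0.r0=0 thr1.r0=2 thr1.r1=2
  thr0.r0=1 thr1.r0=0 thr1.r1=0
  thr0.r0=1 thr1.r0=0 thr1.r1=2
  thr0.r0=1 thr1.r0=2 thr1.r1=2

spurious: thr0.r0=0 thr1.r0=0 thr1.r1=0

outcome vector order: (thr0.r0,thr1.r0,thr1.r1)
SC: 5 outcomes — {0/0/2; 0/2/2; 1/0/0; 1/0/2; 1/2/2}
claimed∖SC = {0/0/0}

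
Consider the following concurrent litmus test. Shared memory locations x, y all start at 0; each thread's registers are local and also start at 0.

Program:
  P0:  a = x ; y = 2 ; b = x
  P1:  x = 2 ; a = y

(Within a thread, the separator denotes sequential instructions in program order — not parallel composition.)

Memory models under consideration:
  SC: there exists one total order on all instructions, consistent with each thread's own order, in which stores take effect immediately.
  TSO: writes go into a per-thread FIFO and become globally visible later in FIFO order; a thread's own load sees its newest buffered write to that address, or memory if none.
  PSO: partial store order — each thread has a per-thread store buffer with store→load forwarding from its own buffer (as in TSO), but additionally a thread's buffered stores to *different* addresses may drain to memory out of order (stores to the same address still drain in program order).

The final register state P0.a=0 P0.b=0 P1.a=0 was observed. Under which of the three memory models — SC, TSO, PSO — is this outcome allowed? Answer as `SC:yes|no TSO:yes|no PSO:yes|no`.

outcome vector order: (P0.a,P0.b,P1.a)
SC (5): 002; 020; 022; 220; 222
TSO (6): 000; 002; 020; 022; 220; 222
PSO (6): 000; 002; 020; 022; 220; 222
target 000 ∈ {TSO,PSO}

SC:no TSO:yes PSO:yes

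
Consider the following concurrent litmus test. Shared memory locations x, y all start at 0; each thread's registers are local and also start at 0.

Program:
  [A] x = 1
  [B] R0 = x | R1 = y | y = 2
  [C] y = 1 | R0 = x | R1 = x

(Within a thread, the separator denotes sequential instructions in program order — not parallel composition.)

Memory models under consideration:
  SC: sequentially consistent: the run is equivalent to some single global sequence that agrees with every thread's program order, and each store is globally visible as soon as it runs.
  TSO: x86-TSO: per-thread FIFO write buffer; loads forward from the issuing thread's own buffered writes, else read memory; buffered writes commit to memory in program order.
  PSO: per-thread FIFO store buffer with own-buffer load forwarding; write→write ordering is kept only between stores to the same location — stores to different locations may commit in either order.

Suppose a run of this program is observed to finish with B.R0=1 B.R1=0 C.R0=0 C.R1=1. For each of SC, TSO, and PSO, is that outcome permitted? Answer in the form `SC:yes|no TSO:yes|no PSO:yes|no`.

outcome vector order: (B.R0,B.R1,C.R0,C.R1)
SC (10): <0 0 0 0> <0 0 0 1> <0 0 1 1> <0 1 0 0> <0 1 0 1> <0 1 1 1> <1 0 1 1> <1 1 0 0> <1 1 0 1> <1 1 1 1>
TSO (12): <0 0 0 0> <0 0 0 1> <0 0 1 1> <0 1 0 0> <0 1 0 1> <0 1 1 1> <1 0 0 0> <1 0 0 1> <1 0 1 1> <1 1 0 0> <1 1 0 1> <1 1 1 1>
PSO (12): <0 0 0 0> <0 0 0 1> <0 0 1 1> <0 1 0 0> <0 1 0 1> <0 1 1 1> <1 0 0 0> <1 0 0 1> <1 0 1 1> <1 1 0 0> <1 1 0 1> <1 1 1 1>
target <1 0 0 1> ∈ {TSO,PSO}

SC:no TSO:yes PSO:yes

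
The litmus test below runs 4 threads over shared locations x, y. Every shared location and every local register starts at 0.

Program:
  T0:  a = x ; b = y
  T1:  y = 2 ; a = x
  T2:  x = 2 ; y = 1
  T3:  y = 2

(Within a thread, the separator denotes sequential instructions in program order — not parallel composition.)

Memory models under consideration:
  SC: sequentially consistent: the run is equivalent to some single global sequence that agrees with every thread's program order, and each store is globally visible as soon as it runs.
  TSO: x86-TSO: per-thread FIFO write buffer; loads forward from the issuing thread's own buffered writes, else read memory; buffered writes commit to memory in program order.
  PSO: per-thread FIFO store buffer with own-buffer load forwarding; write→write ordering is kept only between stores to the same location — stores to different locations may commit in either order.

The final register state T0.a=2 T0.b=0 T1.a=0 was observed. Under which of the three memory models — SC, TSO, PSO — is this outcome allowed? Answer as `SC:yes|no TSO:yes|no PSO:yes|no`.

SC:no TSO:yes PSO:yes

outcome vector order: (T0.a,T0.b,T1.a)
SC (11): <0 0 0>, <0 0 2>, <0 1 0>, <0 1 2>, <0 2 0>, <0 2 2>, <2 0 2>, <2 1 0>, <2 1 2>, <2 2 0>, <2 2 2>
TSO (12): <0 0 0>, <0 0 2>, <0 1 0>, <0 1 2>, <0 2 0>, <0 2 2>, <2 0 0>, <2 0 2>, <2 1 0>, <2 1 2>, <2 2 0>, <2 2 2>
PSO (12): <0 0 0>, <0 0 2>, <0 1 0>, <0 1 2>, <0 2 0>, <0 2 2>, <2 0 0>, <2 0 2>, <2 1 0>, <2 1 2>, <2 2 0>, <2 2 2>
target <2 0 0> ∈ {TSO,PSO}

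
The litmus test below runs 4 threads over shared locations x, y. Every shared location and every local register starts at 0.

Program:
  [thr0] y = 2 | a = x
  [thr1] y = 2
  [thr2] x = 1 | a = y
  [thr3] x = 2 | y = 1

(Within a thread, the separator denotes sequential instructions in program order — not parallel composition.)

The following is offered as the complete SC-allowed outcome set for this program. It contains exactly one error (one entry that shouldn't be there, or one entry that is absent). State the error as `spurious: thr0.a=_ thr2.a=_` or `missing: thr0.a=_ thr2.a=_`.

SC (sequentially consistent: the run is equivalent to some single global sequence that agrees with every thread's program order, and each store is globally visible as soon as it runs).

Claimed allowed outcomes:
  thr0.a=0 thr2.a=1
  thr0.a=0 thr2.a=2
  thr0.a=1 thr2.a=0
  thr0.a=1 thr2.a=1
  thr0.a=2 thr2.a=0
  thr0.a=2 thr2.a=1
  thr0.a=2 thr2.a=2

missing: thr0.a=1 thr2.a=2

outcome vector order: (thr0.a,thr2.a)
under SC → 0/1 0/2 1/0 1/1 1/2 2/0 2/1 2/2
SC∖claimed = {1/2}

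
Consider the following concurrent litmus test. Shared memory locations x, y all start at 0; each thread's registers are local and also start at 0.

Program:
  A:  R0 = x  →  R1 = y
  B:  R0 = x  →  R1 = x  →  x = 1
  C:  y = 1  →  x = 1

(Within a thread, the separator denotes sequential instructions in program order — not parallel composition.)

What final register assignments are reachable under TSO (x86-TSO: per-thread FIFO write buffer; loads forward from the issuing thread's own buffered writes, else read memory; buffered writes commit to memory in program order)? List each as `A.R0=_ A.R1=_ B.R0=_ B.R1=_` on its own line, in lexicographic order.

A.R0=0 A.R1=0 B.R0=0 B.R1=0
A.R0=0 A.R1=0 B.R0=0 B.R1=1
A.R0=0 A.R1=0 B.R0=1 B.R1=1
A.R0=0 A.R1=1 B.R0=0 B.R1=0
A.R0=0 A.R1=1 B.R0=0 B.R1=1
A.R0=0 A.R1=1 B.R0=1 B.R1=1
A.R0=1 A.R1=0 B.R0=0 B.R1=0
A.R0=1 A.R1=1 B.R0=0 B.R1=0
A.R0=1 A.R1=1 B.R0=0 B.R1=1
A.R0=1 A.R1=1 B.R0=1 B.R1=1

outcome vector order: (A.R0,A.R1,B.R0,B.R1)
|TSO outcomes| = 10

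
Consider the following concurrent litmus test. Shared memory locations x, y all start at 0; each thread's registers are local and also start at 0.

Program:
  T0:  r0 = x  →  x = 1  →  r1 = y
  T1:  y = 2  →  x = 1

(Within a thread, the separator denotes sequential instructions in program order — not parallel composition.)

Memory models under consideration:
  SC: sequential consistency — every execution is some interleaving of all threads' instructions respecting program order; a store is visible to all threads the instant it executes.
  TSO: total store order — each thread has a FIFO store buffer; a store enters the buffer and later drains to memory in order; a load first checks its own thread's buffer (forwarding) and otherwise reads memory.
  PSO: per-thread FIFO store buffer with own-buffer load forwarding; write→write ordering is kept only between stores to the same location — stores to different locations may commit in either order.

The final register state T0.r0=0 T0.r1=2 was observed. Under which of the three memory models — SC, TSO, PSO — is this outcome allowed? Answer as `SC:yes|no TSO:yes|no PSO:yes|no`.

SC:yes TSO:yes PSO:yes

outcome vector order: (T0.r0,T0.r1)
SC (3): 0/0, 0/2, 1/2
TSO (3): 0/0, 0/2, 1/2
PSO (4): 0/0, 0/2, 1/0, 1/2
target 0/2 ∈ {SC,TSO,PSO}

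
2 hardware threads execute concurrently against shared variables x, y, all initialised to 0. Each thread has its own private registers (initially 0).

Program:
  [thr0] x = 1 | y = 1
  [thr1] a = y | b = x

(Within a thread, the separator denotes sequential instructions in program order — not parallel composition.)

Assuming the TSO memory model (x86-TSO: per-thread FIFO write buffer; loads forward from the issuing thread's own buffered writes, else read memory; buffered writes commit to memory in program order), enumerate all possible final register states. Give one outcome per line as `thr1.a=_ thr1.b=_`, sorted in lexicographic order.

thr1.a=0 thr1.b=0
thr1.a=0 thr1.b=1
thr1.a=1 thr1.b=1

outcome vector order: (thr1.a,thr1.b)
|TSO outcomes| = 3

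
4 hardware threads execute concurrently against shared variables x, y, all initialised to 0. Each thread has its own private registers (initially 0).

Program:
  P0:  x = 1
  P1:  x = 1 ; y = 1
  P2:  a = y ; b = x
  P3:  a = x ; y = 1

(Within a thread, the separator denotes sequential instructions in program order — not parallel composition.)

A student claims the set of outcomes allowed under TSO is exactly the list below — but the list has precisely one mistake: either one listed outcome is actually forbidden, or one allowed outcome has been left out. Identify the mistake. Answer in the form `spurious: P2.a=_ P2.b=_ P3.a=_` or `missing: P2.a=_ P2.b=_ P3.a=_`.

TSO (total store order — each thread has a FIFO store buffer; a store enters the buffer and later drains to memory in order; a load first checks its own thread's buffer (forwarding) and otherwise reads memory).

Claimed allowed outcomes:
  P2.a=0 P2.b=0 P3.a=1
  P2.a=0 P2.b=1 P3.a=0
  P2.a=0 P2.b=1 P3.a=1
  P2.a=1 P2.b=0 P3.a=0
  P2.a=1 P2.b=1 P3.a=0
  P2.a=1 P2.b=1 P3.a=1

missing: P2.a=0 P2.b=0 P3.a=0

outcome vector order: (P2.a,P2.b,P3.a)
TSO (7): (0,0,0), (0,0,1), (0,1,0), (0,1,1), (1,0,0), (1,1,0), (1,1,1)
TSO∖claimed = {(0,0,0)}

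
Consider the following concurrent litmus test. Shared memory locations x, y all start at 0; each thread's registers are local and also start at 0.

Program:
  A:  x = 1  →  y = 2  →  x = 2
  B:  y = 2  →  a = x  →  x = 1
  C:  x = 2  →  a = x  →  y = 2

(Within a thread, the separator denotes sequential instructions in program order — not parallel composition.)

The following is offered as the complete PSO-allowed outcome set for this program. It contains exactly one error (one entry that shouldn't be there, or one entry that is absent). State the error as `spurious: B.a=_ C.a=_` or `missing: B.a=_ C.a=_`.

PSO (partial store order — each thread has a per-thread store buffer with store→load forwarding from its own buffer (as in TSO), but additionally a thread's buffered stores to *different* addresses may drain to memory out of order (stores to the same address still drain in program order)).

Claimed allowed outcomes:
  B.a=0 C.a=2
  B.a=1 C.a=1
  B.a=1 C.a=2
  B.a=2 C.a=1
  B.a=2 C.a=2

outcome vector order: (B.a,C.a)
[PSO] allowed = {0/1; 0/2; 1/1; 1/2; 2/1; 2/2}
PSO∖claimed = {0/1}

missing: B.a=0 C.a=1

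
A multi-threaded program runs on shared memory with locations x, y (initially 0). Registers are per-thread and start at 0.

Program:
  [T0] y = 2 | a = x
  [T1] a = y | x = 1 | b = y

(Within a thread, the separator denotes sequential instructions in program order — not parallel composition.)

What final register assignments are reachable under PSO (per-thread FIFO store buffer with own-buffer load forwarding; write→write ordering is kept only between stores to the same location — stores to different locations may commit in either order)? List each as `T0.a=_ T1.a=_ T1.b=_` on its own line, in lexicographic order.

T0.a=0 T1.a=0 T1.b=0
T0.a=0 T1.a=0 T1.b=2
T0.a=0 T1.a=2 T1.b=2
T0.a=1 T1.a=0 T1.b=0
T0.a=1 T1.a=0 T1.b=2
T0.a=1 T1.a=2 T1.b=2

outcome vector order: (T0.a,T1.a,T1.b)
|PSO outcomes| = 6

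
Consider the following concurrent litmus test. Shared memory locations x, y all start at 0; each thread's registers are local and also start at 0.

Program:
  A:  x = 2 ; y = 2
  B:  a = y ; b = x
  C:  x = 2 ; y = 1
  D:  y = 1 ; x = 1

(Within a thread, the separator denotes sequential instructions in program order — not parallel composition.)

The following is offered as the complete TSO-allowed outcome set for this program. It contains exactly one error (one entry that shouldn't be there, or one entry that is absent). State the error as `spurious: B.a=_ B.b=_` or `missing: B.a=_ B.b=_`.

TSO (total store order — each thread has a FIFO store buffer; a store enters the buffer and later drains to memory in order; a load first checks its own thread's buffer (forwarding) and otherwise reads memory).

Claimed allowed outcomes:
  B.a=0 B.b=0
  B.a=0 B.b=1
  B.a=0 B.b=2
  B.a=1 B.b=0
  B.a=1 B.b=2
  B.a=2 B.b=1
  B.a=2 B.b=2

missing: B.a=1 B.b=1

outcome vector order: (B.a,B.b)
[TSO] allowed = {00; 01; 02; 10; 11; 12; 21; 22}
TSO∖claimed = {11}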